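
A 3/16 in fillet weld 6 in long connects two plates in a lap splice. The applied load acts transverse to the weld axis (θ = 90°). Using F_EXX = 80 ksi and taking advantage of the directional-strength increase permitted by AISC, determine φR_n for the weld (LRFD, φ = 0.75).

φR_n ≈ 43 kips

t_e = 0.707 × 0.1875 = 0.1326 in; A_we = 0.1326 × 6 = 0.7954 in².
Directional factor: 1.0 + 0.5 sin^1.5(90°) = 1.5.
F_nw = 0.6 × 80 × 1.5 = 72 ksi.
φR_n = 0.75 × 72 × 0.7954 = 42.95 kips.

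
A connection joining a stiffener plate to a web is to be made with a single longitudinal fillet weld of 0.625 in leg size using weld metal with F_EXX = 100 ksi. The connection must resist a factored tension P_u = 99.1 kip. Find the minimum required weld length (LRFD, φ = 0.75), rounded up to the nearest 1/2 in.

Throat t_e = 0.707 × 0.625 = 0.4419 in.
φr_n = 0.75 × 0.6 × 100 × 0.4419 = 19.88 kip/in.
L_req = P_u / φr_n = 99.1 / 19.88 = 4.984 in total.
Round up → use L = 5 in.

L = 5 in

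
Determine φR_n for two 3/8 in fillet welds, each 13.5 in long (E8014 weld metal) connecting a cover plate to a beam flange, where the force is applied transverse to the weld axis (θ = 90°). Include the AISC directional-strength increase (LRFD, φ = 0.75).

φR_n ≈ 387 kip

E80XX → F_EXX = 80 ksi.
t_e = 0.707 × 0.375 = 0.2651 in; A_we = 0.2651 × 27 = 7.158 in².
Directional factor: 1.0 + 0.5 sin^1.5(90°) = 1.5.
F_nw = 0.6 × 80 × 1.5 = 72 ksi.
φR_n = 0.75 × 72 × 7.158 = 386.6 kip.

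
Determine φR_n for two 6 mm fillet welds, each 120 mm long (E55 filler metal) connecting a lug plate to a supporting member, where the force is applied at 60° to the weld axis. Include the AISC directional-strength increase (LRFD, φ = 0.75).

E55XX → F_EXX = 550 MPa.
t_e = 0.707 × 6 = 4.242 mm; A_we = 4.242 × 240 = 1018 mm².
Directional factor: 1.0 + 0.5 sin^1.5(60°) = 1.403.
F_nw = 0.6 × 550 × 1.403 = 463 MPa.
φR_n = 0.75 × 463 × 1018 × 10⁻³ = 353.5 kN.

φR_n ≈ 354 kN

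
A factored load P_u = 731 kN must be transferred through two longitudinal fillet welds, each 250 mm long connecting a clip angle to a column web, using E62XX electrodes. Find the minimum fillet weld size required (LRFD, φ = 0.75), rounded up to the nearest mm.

w = 8 mm

E62XX → F_EXX = 620 MPa.
Total weld length L = 500 mm.
Required throat t_e = P_u / (φ × 0.6 F_EXX × L) = 731 / (0.75 × 0.6 × 620 × 500 × 10⁻³) = 5.24 mm.
Required leg w = t_e / 0.707 = 7.412 mm → use 8 mm.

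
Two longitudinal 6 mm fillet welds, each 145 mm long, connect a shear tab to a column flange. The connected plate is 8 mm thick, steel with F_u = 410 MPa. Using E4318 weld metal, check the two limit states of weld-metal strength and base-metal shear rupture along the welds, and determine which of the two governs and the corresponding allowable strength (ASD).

R_n/Ω ≈ 159 kN (weld metal governs)

E43XX → F_EXX = 430 MPa.
t_e = 0.707 × 6 = 4.242 mm; L = 290 mm.
Weld metal: R_n/Ω = (1/2.0) × 0.6 × 430 × 4.242 × 290 × 10⁻³ = 158.7 kN.
Base metal (shear rupture): R_n/Ω = (1/2.0) × 0.6 × 410 × 8 × 290 × 10⁻³ = 285.4 kN.
Governing: weld metal.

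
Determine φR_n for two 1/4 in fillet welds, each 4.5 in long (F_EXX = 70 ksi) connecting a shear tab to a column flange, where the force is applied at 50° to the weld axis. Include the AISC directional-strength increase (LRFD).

t_e = 0.707 × 0.25 = 0.1767 in; A_we = 0.1767 × 9 = 1.591 in².
Directional factor: 1.0 + 0.5 sin^1.5(50°) = 1.335.
F_nw = 0.6 × 70 × 1.335 = 56.08 ksi.
φR_n = 0.75 × 56.08 × 1.591 = 66.91 kip.

φR_n ≈ 66.9 kip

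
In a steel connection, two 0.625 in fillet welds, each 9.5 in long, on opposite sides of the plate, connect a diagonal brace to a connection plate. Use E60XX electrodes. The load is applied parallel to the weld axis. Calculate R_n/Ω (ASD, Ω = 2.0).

R_n/Ω ≈ 151 kips

E60XX → F_EXX = 60 ksi.
Effective throat t_e = 0.707 × 0.625 = 0.4419 in.
Total length L = 19 in; A_we = 0.4419 × 19 = 8.396 in².
F_nw = 0.6 F_EXX = 0.6 × 60 = 36 ksi.
R_n = 36 × 8.396 = 302.2 kips; R_n/Ω = 302.2/2.0 = 151.1 kips.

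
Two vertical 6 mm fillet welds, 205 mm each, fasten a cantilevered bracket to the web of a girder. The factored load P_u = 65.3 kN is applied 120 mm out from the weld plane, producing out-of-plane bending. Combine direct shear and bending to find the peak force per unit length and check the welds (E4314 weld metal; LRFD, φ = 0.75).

f_max ≈ 582 N/mm; adequate

E43XX → F_EXX = 430 MPa.
L_w = 2 × 205 = 410 mm; section modulus (unit throat) S = 2 × L²/6 = 14010 mm².
Direct shear f_v = P/L_w = 65.3×10³/410 = 159.3 N/mm.
Moment M = P × e = 65.3×10³ × 120 = 7836000 N·mm; bending f_b = M/S = 559.4 N/mm.
f_max = √(f_v² + f_b²) = √(159.3² + 559.4²) = 581.6 N/mm.
φr_n = 0.75 × 0.6 × 430 × (0.707 × 6) = 820.8 N/mm → adequate.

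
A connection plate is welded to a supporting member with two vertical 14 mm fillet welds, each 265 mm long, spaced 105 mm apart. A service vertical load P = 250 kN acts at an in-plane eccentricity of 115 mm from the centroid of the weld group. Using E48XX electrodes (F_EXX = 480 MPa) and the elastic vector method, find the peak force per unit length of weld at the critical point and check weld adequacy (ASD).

Total weld length L_w = 530 mm. Treat welds as unit-width lines.
Polar moment about centroid: J = 2[d³/12 + d(b/2)²] = 2[265³/12 + 265×52.5²] = 4562000 mm³.
Direct shear f_v = P/L_w = 250×10³ / 530 = 471.7 N/mm (vertical).
Torsion M = P·e = 250×10³ × 115 = 28750000 N·mm.
Critical point at (x, y) = (52.5, 132.5) from centroid. f_tx = M·y/J = 834.9 N/mm; f_ty = M·x/J = 330.8 N/mm.
Resultant f_max = √[f_tx² + (f_v + f_ty)²] = √[834.9² + (471.7 + 330.8)²] = 1158 N/mm.
Capacity per unit length: r_n/Ω = (1/2.0) × 0.6 × 480 × (0.707 × 14) = 1425 N/mm.
1158 ≤ 1425 → adequate.

f_max ≈ 1160 N/mm; adequate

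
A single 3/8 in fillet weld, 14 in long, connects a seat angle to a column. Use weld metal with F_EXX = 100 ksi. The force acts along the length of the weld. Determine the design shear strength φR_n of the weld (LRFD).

φR_n ≈ 167 kip

Effective throat t_e = 0.707 × 0.375 = 0.2651 in.
Total length L = 14 in; A_we = 0.2651 × 14 = 3.712 in².
F_nw = 0.6 F_EXX = 0.6 × 100 = 60 ksi.
φR_n = 0.75 × 60 × 3.712 = 167 kip.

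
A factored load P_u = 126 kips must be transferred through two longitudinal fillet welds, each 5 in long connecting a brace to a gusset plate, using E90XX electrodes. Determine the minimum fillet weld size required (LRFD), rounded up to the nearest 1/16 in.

E90XX → F_EXX = 90 ksi.
Total weld length L = 10 in.
Required throat t_e = P_u / (φ × 0.6 F_EXX × L) = 126 / (0.75 × 0.6 × 90 × 10) = 0.3111 in.
Required leg w = t_e / 0.707 = 0.44 in → use 1/2 in.

w = 1/2 in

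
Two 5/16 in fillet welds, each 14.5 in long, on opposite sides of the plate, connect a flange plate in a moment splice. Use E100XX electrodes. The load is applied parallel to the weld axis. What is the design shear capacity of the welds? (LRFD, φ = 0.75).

E100XX → F_EXX = 100 ksi.
Effective throat t_e = 0.707 × 0.3125 = 0.2209 in.
Total length L = 29 in; A_we = 0.2209 × 29 = 6.407 in².
F_nw = 0.6 F_EXX = 0.6 × 100 = 60 ksi.
φR_n = 0.75 × 60 × 6.407 = 288.3 kips.

φR_n ≈ 288 kips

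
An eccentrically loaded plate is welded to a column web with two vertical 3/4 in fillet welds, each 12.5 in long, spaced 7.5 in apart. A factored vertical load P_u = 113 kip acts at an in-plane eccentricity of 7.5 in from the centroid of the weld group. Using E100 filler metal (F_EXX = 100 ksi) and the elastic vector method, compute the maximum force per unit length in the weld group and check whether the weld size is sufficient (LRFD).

Total weld length L_w = 25 in. Treat welds as unit-width lines.
Polar moment about centroid: J = 2[d³/12 + d(b/2)²] = 2[12.5³/12 + 12.5×3.75²] = 677.1 in³.
Direct shear f_v = P/L_w = 113 / 25 = 4.52 kip/in (vertical).
Torsion M = P·e = 113 × 7.5 = 847.5 kip·in.
Critical point at (x, y) = (3.75, 6.25) from centroid. f_tx = M·y/J = 7.823 kip/in; f_ty = M·x/J = 4.694 kip/in.
Resultant f_max = √[f_tx² + (f_v + f_ty)²] = √[7.823² + (4.52 + 4.694)²] = 12.09 kip/in.
Capacity per unit length: φr_n = 0.75 × 0.6 × 100 × (0.707 × 0.75) = 23.86 kip/in.
12.09 ≤ 23.86 → adequate.

f_max ≈ 12.1 kip/in; adequate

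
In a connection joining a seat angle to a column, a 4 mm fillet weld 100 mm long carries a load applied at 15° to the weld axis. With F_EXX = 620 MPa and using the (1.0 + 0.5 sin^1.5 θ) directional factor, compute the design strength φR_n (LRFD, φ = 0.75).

φR_n ≈ 84.1 kN

t_e = 0.707 × 4 = 2.828 mm; A_we = 2.828 × 100 = 282.8 mm².
Directional factor: 1.0 + 0.5 sin^1.5(15°) = 1.066.
F_nw = 0.6 × 620 × 1.066 = 396.5 MPa.
φR_n = 0.75 × 396.5 × 282.8 × 10⁻³ = 84.1 kN.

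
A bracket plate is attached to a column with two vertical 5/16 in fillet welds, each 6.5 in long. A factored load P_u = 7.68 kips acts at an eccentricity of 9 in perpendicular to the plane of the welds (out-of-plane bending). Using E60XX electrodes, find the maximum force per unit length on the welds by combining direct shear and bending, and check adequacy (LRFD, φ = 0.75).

f_max ≈ 4.94 kip/in; adequate

E60XX → F_EXX = 60 ksi.
L_w = 2 × 6.5 = 13 in; section modulus (unit throat) S = 2 × L²/6 = 14.08 in².
Direct shear f_v = P/L_w = 7.68/13 = 0.5908 kip/in.
Moment M = P × e = 7.68 × 9 = 69.12 kip·in; bending f_b = M/S = 4.908 kip/in.
f_max = √(f_v² + f_b²) = √(0.5908² + 4.908²) = 4.943 kip/in.
φr_n = 0.75 × 0.6 × 60 × (0.707 × 0.3125) = 5.965 kip/in → adequate.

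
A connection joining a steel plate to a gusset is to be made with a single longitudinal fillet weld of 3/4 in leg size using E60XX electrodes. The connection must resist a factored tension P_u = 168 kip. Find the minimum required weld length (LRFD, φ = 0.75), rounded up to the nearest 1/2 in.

E60XX → F_EXX = 60 ksi.
Throat t_e = 0.707 × 0.75 = 0.5302 in.
φr_n = 0.75 × 0.6 × 60 × 0.5302 = 14.32 kip/in.
L_req = P_u / φr_n = 168 / 14.32 = 11.73 in total.
Round up → use L = 12 in.

L = 12 in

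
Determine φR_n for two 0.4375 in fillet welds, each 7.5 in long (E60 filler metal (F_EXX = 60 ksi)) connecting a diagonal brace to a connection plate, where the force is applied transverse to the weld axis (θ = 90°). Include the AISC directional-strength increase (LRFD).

φR_n ≈ 188 kip

t_e = 0.707 × 0.4375 = 0.3093 in; A_we = 0.3093 × 15 = 4.64 in².
Directional factor: 1.0 + 0.5 sin^1.5(90°) = 1.5.
F_nw = 0.6 × 60 × 1.5 = 54 ksi.
φR_n = 0.75 × 54 × 4.64 = 187.9 kip.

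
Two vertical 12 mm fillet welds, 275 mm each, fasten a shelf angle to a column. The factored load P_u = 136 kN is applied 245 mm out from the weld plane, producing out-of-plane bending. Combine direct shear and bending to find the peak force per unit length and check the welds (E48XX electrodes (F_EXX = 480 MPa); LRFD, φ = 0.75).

f_max ≈ 1340 N/mm; adequate

L_w = 2 × 275 = 550 mm; section modulus (unit throat) S = 2 × L²/6 = 25210 mm².
Direct shear f_v = P/L_w = 136×10³/550 = 247.3 N/mm.
Moment M = P × e = 136×10³ × 245 = 33320000 N·mm; bending f_b = M/S = 1322 N/mm.
f_max = √(f_v² + f_b²) = √(247.3² + 1322²) = 1345 N/mm.
φr_n = 0.75 × 0.6 × 480 × (0.707 × 12) = 1833 N/mm → adequate.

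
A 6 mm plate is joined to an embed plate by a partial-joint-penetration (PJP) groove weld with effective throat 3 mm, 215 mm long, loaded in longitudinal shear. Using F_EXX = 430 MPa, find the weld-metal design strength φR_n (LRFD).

φR_n ≈ 125 kN

Effective throat (given) t_e = 3 mm.
A_we = 3 × 215 = 645 mm².
F_nw = 0.6 F_EXX = 258 MPa.
φR_n = 0.75 × 258 × 645 × 10⁻³ = 124.8 kN.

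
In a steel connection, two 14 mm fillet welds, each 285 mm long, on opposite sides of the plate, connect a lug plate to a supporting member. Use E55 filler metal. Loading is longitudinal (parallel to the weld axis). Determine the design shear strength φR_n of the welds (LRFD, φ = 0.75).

E55XX → F_EXX = 550 MPa.
Effective throat t_e = 0.707 × 14 = 9.898 mm.
Total length L = 570 mm; A_we = 9.898 × 570 = 5642 mm².
F_nw = 0.6 F_EXX = 0.6 × 550 = 330 MPa.
φR_n = 0.75 × 330 × 5642 × 10⁻³ = 1396 kN.

φR_n ≈ 1400 kN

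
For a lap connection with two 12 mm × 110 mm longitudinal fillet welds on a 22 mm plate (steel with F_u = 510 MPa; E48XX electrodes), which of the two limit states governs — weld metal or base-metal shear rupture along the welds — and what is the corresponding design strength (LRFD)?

φR_n ≈ 403 kN (weld metal governs)

E48XX → F_EXX = 480 MPa.
t_e = 0.707 × 12 = 8.484 mm; L = 220 mm.
Weld metal: φR_n = 0.75 × 0.6 × 480 × 8.484 × 220 × 10⁻³ = 403.2 kN.
Base metal (shear rupture): φR_n = 0.75 × 0.6 × 510 × 22 × 220 × 10⁻³ = 1111 kN.
Governing: weld metal.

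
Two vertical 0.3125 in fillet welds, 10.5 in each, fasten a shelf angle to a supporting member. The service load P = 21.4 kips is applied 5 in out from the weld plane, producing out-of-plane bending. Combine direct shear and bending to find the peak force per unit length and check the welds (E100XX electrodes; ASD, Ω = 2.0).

E100XX → F_EXX = 100 ksi.
L_w = 2 × 10.5 = 21 in; section modulus (unit throat) S = 2 × L²/6 = 36.75 in².
Direct shear f_v = P/L_w = 21.4/21 = 1.019 kip/in.
Moment M = P × e = 21.4 × 5 = 107 kip·in; bending f_b = M/S = 2.912 kip/in.
f_max = √(f_v² + f_b²) = √(1.019² + 2.912²) = 3.085 kip/in.
r_n/Ω = (1/2.0) × 0.6 × 100 × (0.707 × 0.3125) = 6.628 kip/in → adequate.

f_max ≈ 3.08 kip/in; adequate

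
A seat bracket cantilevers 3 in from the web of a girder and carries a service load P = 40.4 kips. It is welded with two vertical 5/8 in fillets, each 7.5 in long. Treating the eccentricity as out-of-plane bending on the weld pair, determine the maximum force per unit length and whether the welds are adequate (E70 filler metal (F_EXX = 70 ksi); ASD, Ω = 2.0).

f_max ≈ 7 kip/in; adequate

L_w = 2 × 7.5 = 15 in; section modulus (unit throat) S = 2 × L²/6 = 18.75 in².
Direct shear f_v = P/L_w = 40.4/15 = 2.693 kip/in.
Moment M = P × e = 40.4 × 3 = 121.2 kip·in; bending f_b = M/S = 6.464 kip/in.
f_max = √(f_v² + f_b²) = √(2.693² + 6.464²) = 7.003 kip/in.
r_n/Ω = (1/2.0) × 0.6 × 70 × (0.707 × 0.625) = 9.279 kip/in → adequate.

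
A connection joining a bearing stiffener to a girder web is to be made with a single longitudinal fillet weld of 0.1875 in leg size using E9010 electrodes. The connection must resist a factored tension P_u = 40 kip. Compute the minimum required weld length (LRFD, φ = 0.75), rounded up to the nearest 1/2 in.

L = 7.5 in

E90XX → F_EXX = 90 ksi.
Throat t_e = 0.707 × 0.1875 = 0.1326 in.
φr_n = 0.75 × 0.6 × 90 × 0.1326 = 5.369 kip/in.
L_req = P_u / φr_n = 40 / 5.369 = 7.45 in total.
Round up → use L = 7.5 in.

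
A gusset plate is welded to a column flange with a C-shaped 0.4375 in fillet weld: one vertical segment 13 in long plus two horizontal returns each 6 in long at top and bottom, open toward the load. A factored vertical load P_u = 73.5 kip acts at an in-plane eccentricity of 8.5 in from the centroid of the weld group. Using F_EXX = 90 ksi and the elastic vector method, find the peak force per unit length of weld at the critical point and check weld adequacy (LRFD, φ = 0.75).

Total weld length L_w = 25 in. Treat welds as unit-width lines.
Centroid: x̄ = 2×6×3 / 25 = 1.44 in from the vertical weld.
Polar moment about centroid: J = I_x + I_y = [13³/12 + 2×6×6.5²] + [13×1.44² + 2(6³/12 + 6×1.56²)] = 782.2 in³.
Direct shear f_v = P/L_w = 73.5 / 25 = 2.94 kip/in (vertical).
Torsion M = P·e = 73.5 × 8.5 = 624.75 kip·in.
Critical point at (x, y) = (4.56, 6.5) from centroid. f_tx = M·y/J = 5.191 kip/in; f_ty = M·x/J = 3.642 kip/in.
Resultant f_max = √[f_tx² + (f_v + f_ty)²] = √[5.191² + (2.94 + 3.642)²] = 8.383 kip/in.
Capacity per unit length: φr_n = 0.75 × 0.6 × 90 × (0.707 × 0.4375) = 12.53 kip/in.
8.383 ≤ 12.53 → adequate.

f_max ≈ 8.38 kip/in; adequate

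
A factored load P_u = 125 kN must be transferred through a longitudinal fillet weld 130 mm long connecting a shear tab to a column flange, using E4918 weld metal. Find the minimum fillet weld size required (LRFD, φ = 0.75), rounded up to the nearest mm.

E49XX → F_EXX = 490 MPa.
Total weld length L = 130 mm.
Required throat t_e = P_u / (φ × 0.6 F_EXX × L) = 125 / (0.75 × 0.6 × 490 × 130 × 10⁻³) = 4.361 mm.
Required leg w = t_e / 0.707 = 6.168 mm → use 7 mm.

w = 7 mm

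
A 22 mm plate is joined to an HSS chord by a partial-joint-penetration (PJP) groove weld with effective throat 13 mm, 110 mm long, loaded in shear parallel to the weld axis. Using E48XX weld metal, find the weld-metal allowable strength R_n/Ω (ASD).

E48XX → F_EXX = 480 MPa.
Effective throat (given) t_e = 13 mm.
A_we = 13 × 110 = 1430 mm².
F_nw = 0.6 F_EXX = 288 MPa.
R_n/Ω = (288 × 1430) / 2.0 × 10⁻³ = 205.9 kN.

R_n/Ω ≈ 206 kN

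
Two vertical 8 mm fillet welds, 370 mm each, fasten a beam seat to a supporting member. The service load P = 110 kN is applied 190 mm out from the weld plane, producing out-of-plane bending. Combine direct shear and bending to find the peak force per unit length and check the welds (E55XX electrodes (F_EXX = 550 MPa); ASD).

L_w = 2 × 370 = 740 mm; section modulus (unit throat) S = 2 × L²/6 = 45630 mm².
Direct shear f_v = P/L_w = 110×10³/740 = 148.6 N/mm.
Moment M = P × e = 110×10³ × 190 = 20900000 N·mm; bending f_b = M/S = 458 N/mm.
f_max = √(f_v² + f_b²) = √(148.6² + 458²) = 481.5 N/mm.
r_n/Ω = (1/2.0) × 0.6 × 550 × (0.707 × 8) = 933.2 N/mm → adequate.

f_max ≈ 482 N/mm; adequate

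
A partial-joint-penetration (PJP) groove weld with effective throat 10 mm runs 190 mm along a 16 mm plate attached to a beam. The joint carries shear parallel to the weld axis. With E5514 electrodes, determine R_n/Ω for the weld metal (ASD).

E55XX → F_EXX = 550 MPa.
Effective throat (given) t_e = 10 mm.
A_we = 10 × 190 = 1900 mm².
F_nw = 0.6 F_EXX = 330 MPa.
R_n/Ω = (330 × 1900) / 2.0 × 10⁻³ = 313.5 kN.

R_n/Ω ≈ 314 kN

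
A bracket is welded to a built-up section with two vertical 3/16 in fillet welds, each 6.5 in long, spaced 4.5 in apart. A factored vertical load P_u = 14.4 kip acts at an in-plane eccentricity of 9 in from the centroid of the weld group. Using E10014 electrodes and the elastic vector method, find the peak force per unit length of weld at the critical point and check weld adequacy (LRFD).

f_max ≈ 5.3 kip/in; adequate

E100XX → F_EXX = 100 ksi.
Total weld length L_w = 13 in. Treat welds as unit-width lines.
Polar moment about centroid: J = 2[d³/12 + d(b/2)²] = 2[6.5³/12 + 6.5×2.25²] = 111.6 in³.
Direct shear f_v = P/L_w = 14.4 / 13 = 1.108 kip/in (vertical).
Torsion M = P·e = 14.4 × 9 = 129.6 kip·in.
Critical point at (x, y) = (2.25, 3.25) from centroid. f_tx = M·y/J = 3.775 kip/in; f_ty = M·x/J = 2.613 kip/in.
Resultant f_max = √[f_tx² + (f_v + f_ty)²] = √[3.775² + (1.108 + 2.613)²] = 5.3 kip/in.
Capacity per unit length: φr_n = 0.75 × 0.6 × 100 × (0.707 × 0.1875) = 5.965 kip/in.
5.3 ≤ 5.965 → adequate.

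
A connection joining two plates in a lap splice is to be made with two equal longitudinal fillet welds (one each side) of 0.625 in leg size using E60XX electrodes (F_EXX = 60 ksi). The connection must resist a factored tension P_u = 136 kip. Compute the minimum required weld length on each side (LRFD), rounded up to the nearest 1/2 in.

Throat t_e = 0.707 × 0.625 = 0.4419 in.
φr_n = 0.75 × 0.6 × 60 × 0.4419 = 11.93 kip/in.
L_req = P_u / φr_n = 136 / 11.93 = 11.4 in total.
Per side: 11.4 / 2 = 5.7 in.
Round up → use L = 6 in on each side.

L = 6 in on each side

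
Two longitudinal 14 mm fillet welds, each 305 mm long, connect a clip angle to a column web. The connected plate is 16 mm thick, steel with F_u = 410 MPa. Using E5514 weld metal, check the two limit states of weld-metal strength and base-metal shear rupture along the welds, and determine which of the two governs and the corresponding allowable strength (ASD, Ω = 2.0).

R_n/Ω ≈ 996 kN (weld metal governs)

E55XX → F_EXX = 550 MPa.
t_e = 0.707 × 14 = 9.898 mm; L = 610 mm.
Weld metal: R_n/Ω = (1/2.0) × 0.6 × 550 × 9.898 × 610 × 10⁻³ = 996.2 kN.
Base metal (shear rupture): R_n/Ω = (1/2.0) × 0.6 × 410 × 16 × 610 × 10⁻³ = 1200 kN.
Governing: weld metal.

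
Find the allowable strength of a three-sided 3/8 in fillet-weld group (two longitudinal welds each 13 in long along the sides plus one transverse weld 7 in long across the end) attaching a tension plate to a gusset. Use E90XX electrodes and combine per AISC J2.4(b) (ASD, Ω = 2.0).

R_n/Ω ≈ 236 kip

E90XX → F_EXX = 90 ksi.
t_e = 0.707 × 0.375 = 0.2651 in.
R_nwl = 0.6 × 90 × 0.2651 × 26 = 372.2 kip (longitudinal, 2 welds).
R_nwt = 0.6 × 90 × 0.2651 × 7 = 100.2 kip (transverse, base value).
(i) R_nwl + R_nwt = 472.5 kip; (ii) 0.85 R_nwl + 1.5 R_nwt = 466.7 kip.
R_n = max = 472.5 kip [governs: (i)]; R_n/Ω = 236.2 kip.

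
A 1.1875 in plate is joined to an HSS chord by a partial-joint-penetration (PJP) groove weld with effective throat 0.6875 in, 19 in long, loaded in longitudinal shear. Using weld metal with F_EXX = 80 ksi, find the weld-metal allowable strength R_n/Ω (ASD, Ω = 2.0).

Effective throat (given) t_e = 0.6875 in.
A_we = 0.6875 × 19 = 13.06 in².
F_nw = 0.6 F_EXX = 48 ksi.
R_n/Ω = (48 × 13.06) / 2.0 = 313.5 kip.

R_n/Ω ≈ 314 kip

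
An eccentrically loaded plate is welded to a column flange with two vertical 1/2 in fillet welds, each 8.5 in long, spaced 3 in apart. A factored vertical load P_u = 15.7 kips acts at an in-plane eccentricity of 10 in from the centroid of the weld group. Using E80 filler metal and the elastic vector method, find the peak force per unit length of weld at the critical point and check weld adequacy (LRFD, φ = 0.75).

E80XX → F_EXX = 80 ksi.
Total weld length L_w = 17 in. Treat welds as unit-width lines.
Polar moment about centroid: J = 2[d³/12 + d(b/2)²] = 2[8.5³/12 + 8.5×1.5²] = 140.6 in³.
Direct shear f_v = P/L_w = 15.7 / 17 = 0.9235 kip/in (vertical).
Torsion M = P·e = 15.7 × 10 = 157 kip·in.
Critical point at (x, y) = (1.5, 4.25) from centroid. f_tx = M·y/J = 4.746 kip/in; f_ty = M·x/J = 1.675 kip/in.
Resultant f_max = √[f_tx² + (f_v + f_ty)²] = √[4.746² + (0.9235 + 1.675)²] = 5.41 kip/in.
Capacity per unit length: φr_n = 0.75 × 0.6 × 80 × (0.707 × 0.5) = 12.73 kip/in.
5.41 ≤ 12.73 → adequate.

f_max ≈ 5.41 kip/in; adequate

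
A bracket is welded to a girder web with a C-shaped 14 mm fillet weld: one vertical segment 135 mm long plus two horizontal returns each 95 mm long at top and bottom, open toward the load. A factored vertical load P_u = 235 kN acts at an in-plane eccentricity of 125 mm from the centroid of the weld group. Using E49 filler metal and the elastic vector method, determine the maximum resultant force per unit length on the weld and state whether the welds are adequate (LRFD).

E49XX → F_EXX = 490 MPa.
Total weld length L_w = 325 mm. Treat welds as unit-width lines.
Centroid: x̄ = 2×95×47.5 / 325 = 27.77 mm from the vertical weld.
Polar moment about centroid: J = I_x + I_y = [135³/12 + 2×95×67.5²] + [135×27.77² + 2(95³/12 + 95×19.73²)] = 1392000 mm³.
Direct shear f_v = P/L_w = 235×10³ / 325 = 723.1 N/mm (vertical).
Torsion M = P·e = 235×10³ × 125 = 29375000 N·mm.
Critical point at (x, y) = (67.23, 67.5) from centroid. f_tx = M·y/J = 1425 N/mm; f_ty = M·x/J = 1419 N/mm.
Resultant f_max = √[f_tx² + (f_v + f_ty)²] = √[1425² + (723.1 + 1419)²] = 2573 N/mm.
Capacity per unit length: φr_n = 0.75 × 0.6 × 490 × (0.707 × 14) = 2183 N/mm.
2573 > 2183 → NOT adequate.

f_max ≈ 2570 N/mm; NOT adequate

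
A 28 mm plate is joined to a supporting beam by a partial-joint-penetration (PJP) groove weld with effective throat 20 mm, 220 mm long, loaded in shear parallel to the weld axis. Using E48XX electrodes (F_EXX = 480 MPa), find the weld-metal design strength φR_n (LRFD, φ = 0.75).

φR_n ≈ 950 kN

Effective throat (given) t_e = 20 mm.
A_we = 20 × 220 = 4400 mm².
F_nw = 0.6 F_EXX = 288 MPa.
φR_n = 0.75 × 288 × 4400 × 10⁻³ = 950.4 kN.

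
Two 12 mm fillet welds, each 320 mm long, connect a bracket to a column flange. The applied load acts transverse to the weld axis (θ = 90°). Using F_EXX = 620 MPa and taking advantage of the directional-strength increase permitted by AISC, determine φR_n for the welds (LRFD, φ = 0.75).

t_e = 0.707 × 12 = 8.484 mm; A_we = 8.484 × 640 = 5430 mm².
Directional factor: 1.0 + 0.5 sin^1.5(90°) = 1.5.
F_nw = 0.6 × 620 × 1.5 = 558 MPa.
φR_n = 0.75 × 558 × 5430 × 10⁻³ = 2272 kN.

φR_n ≈ 2270 kN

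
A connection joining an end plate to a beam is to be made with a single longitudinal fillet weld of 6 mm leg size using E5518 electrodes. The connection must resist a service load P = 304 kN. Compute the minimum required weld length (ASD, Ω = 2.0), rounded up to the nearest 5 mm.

E55XX → F_EXX = 550 MPa.
Throat t_e = 0.707 × 6 = 4.242 mm.
r_n/Ω = (0.6 × 550 × 4.242) / 2.0 = 699.9 N/mm = 0.6999 kN/mm.
L_req = P / (r_n/Ω) = 304 / 0.6999 = 434.3 mm total.
Round up → use L = 435 mm.

L = 435 mm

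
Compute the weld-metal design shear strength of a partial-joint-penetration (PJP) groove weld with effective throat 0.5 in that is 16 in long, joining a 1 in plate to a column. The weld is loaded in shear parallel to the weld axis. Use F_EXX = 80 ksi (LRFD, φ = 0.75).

Effective throat (given) t_e = 0.5 in.
A_we = 0.5 × 16 = 8 in².
F_nw = 0.6 F_EXX = 48 ksi.
φR_n = 0.75 × 48 × 8 = 288 kip.

φR_n ≈ 288 kip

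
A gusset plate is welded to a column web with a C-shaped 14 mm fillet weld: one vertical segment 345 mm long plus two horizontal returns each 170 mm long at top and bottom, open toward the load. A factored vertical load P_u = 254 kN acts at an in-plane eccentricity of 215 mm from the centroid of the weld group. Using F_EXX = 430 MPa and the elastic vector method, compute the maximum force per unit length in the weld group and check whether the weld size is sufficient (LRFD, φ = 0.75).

f_max ≈ 1020 N/mm; adequate

Total weld length L_w = 685 mm. Treat welds as unit-width lines.
Centroid: x̄ = 2×170×85 / 685 = 42.19 mm from the vertical weld.
Polar moment about centroid: J = I_x + I_y = [345³/12 + 2×170×172.5²] + [345×42.19² + 2(170³/12 + 170×42.81²)] = 15600000 mm³.
Direct shear f_v = P/L_w = 254×10³ / 685 = 370.8 N/mm (vertical).
Torsion M = P·e = 254×10³ × 215 = 54610000 N·mm.
Critical point at (x, y) = (127.8, 172.5) from centroid. f_tx = M·y/J = 604 N/mm; f_ty = M·x/J = 447.6 N/mm.
Resultant f_max = √[f_tx² + (f_v + f_ty)²] = √[604² + (370.8 + 447.6)²] = 1017 N/mm.
Capacity per unit length: φr_n = 0.75 × 0.6 × 430 × (0.707 × 14) = 1915 N/mm.
1017 ≤ 1915 → adequate.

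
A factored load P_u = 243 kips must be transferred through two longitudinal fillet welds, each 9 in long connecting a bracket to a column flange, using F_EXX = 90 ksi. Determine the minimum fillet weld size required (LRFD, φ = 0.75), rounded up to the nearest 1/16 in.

Total weld length L = 18 in.
Required throat t_e = P_u / (φ × 0.6 F_EXX × L) = 243 / (0.75 × 0.6 × 90 × 18) = 0.3333 in.
Required leg w = t_e / 0.707 = 0.4715 in → use 1/2 in.

w = 1/2 in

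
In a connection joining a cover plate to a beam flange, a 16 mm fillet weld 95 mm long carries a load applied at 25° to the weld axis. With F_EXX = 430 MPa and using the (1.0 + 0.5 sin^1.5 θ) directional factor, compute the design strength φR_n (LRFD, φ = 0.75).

t_e = 0.707 × 16 = 11.31 mm; A_we = 11.31 × 95 = 1075 mm².
Directional factor: 1.0 + 0.5 sin^1.5(25°) = 1.137.
F_nw = 0.6 × 430 × 1.137 = 293.4 MPa.
φR_n = 0.75 × 293.4 × 1075 × 10⁻³ = 236.5 kN.

φR_n ≈ 237 kN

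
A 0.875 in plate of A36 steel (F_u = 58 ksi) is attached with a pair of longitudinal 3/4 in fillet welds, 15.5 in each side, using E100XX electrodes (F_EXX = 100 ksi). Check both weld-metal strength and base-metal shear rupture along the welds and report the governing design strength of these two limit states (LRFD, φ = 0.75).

φR_n ≈ 708 kips (base-metal shear rupture governs)

t_e = 0.707 × 0.75 = 0.5302 in; L = 31 in.
Weld metal: φR_n = 0.75 × 0.6 × 100 × 0.5302 × 31 = 739.7 kips.
Base metal (shear rupture): φR_n = 0.75 × 0.6 × 58 × 0.875 × 31 = 708 kips.
Governing: base-metal shear rupture.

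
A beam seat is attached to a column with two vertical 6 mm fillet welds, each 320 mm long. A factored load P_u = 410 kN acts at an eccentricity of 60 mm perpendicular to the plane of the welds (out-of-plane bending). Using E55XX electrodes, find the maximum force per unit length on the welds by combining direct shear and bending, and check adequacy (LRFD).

E55XX → F_EXX = 550 MPa.
L_w = 2 × 320 = 640 mm; section modulus (unit throat) S = 2 × L²/6 = 34130 mm².
Direct shear f_v = P/L_w = 410×10³/640 = 640.6 N/mm.
Moment M = P × e = 410×10³ × 60 = 24600000 N·mm; bending f_b = M/S = 720.7 N/mm.
f_max = √(f_v² + f_b²) = √(640.6² + 720.7²) = 964.3 N/mm.
φr_n = 0.75 × 0.6 × 550 × (0.707 × 6) = 1050 N/mm → adequate.

f_max ≈ 964 N/mm; adequate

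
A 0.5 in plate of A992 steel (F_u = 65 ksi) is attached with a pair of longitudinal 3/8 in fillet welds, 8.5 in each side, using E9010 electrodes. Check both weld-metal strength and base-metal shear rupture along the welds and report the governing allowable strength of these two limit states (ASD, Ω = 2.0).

E90XX → F_EXX = 90 ksi.
t_e = 0.707 × 0.375 = 0.2651 in; L = 17 in.
Weld metal: R_n/Ω = (1/2.0) × 0.6 × 90 × 0.2651 × 17 = 121.7 kips.
Base metal (shear rupture): R_n/Ω = (1/2.0) × 0.6 × 65 × 0.5 × 17 = 165.8 kips.
Governing: weld metal.

R_n/Ω ≈ 122 kips (weld metal governs)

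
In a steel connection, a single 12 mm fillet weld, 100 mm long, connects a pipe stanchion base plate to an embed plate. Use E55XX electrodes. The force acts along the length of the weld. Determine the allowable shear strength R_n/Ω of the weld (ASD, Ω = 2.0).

R_n/Ω ≈ 140 kN

E55XX → F_EXX = 550 MPa.
Effective throat t_e = 0.707 × 12 = 8.484 mm.
Total length L = 100 mm; A_we = 8.484 × 100 = 848.4 mm².
F_nw = 0.6 F_EXX = 0.6 × 550 = 330 MPa.
R_n = 330 × 848.4 × 10⁻³ = 280 kN; R_n/Ω = 280/2.0 = 140 kN.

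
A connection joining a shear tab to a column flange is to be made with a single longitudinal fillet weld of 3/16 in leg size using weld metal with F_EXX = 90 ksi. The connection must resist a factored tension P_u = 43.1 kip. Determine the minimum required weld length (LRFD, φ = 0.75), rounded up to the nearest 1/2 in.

L = 8.5 in

Throat t_e = 0.707 × 0.1875 = 0.1326 in.
φr_n = 0.75 × 0.6 × 90 × 0.1326 = 5.369 kip/in.
L_req = P_u / φr_n = 43.1 / 5.369 = 8.028 in total.
Round up → use L = 8.5 in.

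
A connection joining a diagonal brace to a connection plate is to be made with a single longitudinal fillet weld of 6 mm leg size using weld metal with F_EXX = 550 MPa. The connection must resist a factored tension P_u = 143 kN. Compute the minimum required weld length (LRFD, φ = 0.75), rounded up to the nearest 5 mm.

L = 140 mm

Throat t_e = 0.707 × 6 = 4.242 mm.
φr_n = 0.75 × 0.6 × 550 × 4.242 × 10⁻³ = 1.05 kN/mm.
L_req = P_u / φr_n = 143 / 1.05 = 136.2 mm total.
Round up → use L = 140 mm.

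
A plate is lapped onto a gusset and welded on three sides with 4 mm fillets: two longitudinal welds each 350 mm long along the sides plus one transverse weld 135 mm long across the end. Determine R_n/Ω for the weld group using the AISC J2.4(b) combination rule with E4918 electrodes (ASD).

E49XX → F_EXX = 490 MPa.
t_e = 0.707 × 4 = 2.828 mm.
R_nwl = 0.6 × 490 × 2.828 × 700 × 10⁻³ = 582 kN (longitudinal, 2 welds).
R_nwt = 0.6 × 490 × 2.828 × 135 × 10⁻³ = 112.2 kN (transverse, base value).
(i) R_nwl + R_nwt = 694.2 kN; (ii) 0.85 R_nwl + 1.5 R_nwt = 663.1 kN.
R_n = max = 694.2 kN [governs: (i)]; R_n/Ω = 347.1 kN.

R_n/Ω ≈ 347 kN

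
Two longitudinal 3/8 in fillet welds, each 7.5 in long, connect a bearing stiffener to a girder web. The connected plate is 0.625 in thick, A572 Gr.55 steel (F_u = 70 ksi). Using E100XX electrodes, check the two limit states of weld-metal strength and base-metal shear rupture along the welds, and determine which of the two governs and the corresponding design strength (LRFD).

φR_n ≈ 179 kips (weld metal governs)

E100XX → F_EXX = 100 ksi.
t_e = 0.707 × 0.375 = 0.2651 in; L = 15 in.
Weld metal: φR_n = 0.75 × 0.6 × 100 × 0.2651 × 15 = 179 kips.
Base metal (shear rupture): φR_n = 0.75 × 0.6 × 70 × 0.625 × 15 = 295.3 kips.
Governing: weld metal.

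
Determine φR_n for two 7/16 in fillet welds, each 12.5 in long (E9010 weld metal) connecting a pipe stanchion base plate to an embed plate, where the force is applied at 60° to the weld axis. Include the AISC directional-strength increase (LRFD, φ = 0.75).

φR_n ≈ 439 kip

E90XX → F_EXX = 90 ksi.
t_e = 0.707 × 0.4375 = 0.3093 in; A_we = 0.3093 × 25 = 7.733 in².
Directional factor: 1.0 + 0.5 sin^1.5(60°) = 1.403.
F_nw = 0.6 × 90 × 1.403 = 75.76 ksi.
φR_n = 0.75 × 75.76 × 7.733 = 439.4 kip.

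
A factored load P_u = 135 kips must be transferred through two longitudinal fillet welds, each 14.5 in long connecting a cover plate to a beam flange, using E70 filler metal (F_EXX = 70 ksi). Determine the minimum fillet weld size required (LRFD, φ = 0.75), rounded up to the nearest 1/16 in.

Total weld length L = 29 in.
Required throat t_e = P_u / (φ × 0.6 F_EXX × L) = 135 / (0.75 × 0.6 × 70 × 29) = 0.1478 in.
Required leg w = t_e / 0.707 = 0.209 in → use 1/4 in.

w = 1/4 in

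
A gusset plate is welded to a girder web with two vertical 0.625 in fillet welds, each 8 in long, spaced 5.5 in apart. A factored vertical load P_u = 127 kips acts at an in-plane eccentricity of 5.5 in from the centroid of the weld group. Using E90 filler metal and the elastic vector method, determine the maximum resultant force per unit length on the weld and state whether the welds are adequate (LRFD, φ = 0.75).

E90XX → F_EXX = 90 ksi.
Total weld length L_w = 16 in. Treat welds as unit-width lines.
Polar moment about centroid: J = 2[d³/12 + d(b/2)²] = 2[8³/12 + 8×2.75²] = 206.3 in³.
Direct shear f_v = P/L_w = 127 / 16 = 7.938 kip/in (vertical).
Torsion M = P·e = 127 × 5.5 = 698.5 kip·in.
Critical point at (x, y) = (2.75, 4) from centroid. f_tx = M·y/J = 13.54 kip/in; f_ty = M·x/J = 9.31 kip/in.
Resultant f_max = √[f_tx² + (f_v + f_ty)²] = √[13.54² + (7.938 + 9.31)²] = 21.93 kip/in.
Capacity per unit length: φr_n = 0.75 × 0.6 × 90 × (0.707 × 0.625) = 17.9 kip/in.
21.93 > 17.9 → NOT adequate.

f_max ≈ 21.9 kip/in; NOT adequate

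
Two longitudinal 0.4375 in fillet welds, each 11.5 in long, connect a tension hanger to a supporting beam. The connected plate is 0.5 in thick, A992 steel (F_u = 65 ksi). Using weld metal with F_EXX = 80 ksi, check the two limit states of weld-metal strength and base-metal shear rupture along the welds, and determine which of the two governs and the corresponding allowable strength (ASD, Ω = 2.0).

t_e = 0.707 × 0.4375 = 0.3093 in; L = 23 in.
Weld metal: R_n/Ω = (1/2.0) × 0.6 × 80 × 0.3093 × 23 = 170.7 kip.
Base metal (shear rupture): R_n/Ω = (1/2.0) × 0.6 × 65 × 0.5 × 23 = 224.2 kip.
Governing: weld metal.

R_n/Ω ≈ 171 kip (weld metal governs)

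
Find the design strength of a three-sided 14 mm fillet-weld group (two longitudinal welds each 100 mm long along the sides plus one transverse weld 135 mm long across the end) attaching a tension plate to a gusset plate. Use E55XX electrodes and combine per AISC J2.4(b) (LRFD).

E55XX → F_EXX = 550 MPa.
t_e = 0.707 × 14 = 9.898 mm.
R_nwl = 0.6 × 550 × 9.898 × 200 × 10⁻³ = 653.3 kN (longitudinal, 2 welds).
R_nwt = 0.6 × 550 × 9.898 × 135 × 10⁻³ = 441 kN (transverse, base value).
(i) R_nwl + R_nwt = 1094 kN; (ii) 0.85 R_nwl + 1.5 R_nwt = 1217 kN.
R_n = max = 1217 kN [governs: (ii)]; φR_n = 912.5 kN.

φR_n ≈ 913 kN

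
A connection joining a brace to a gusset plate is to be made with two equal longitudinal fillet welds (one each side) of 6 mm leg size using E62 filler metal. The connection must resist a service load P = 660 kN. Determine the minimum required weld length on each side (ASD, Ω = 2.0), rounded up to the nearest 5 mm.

E62XX → F_EXX = 620 MPa.
Throat t_e = 0.707 × 6 = 4.242 mm.
r_n/Ω = (0.6 × 620 × 4.242) / 2.0 = 789 N/mm = 0.789 kN/mm.
L_req = P / (r_n/Ω) = 660 / 0.789 = 836.5 mm total.
Per side: 836.5 / 2 = 418.2 mm.
Round up → use L = 420 mm on each side.

L = 420 mm on each side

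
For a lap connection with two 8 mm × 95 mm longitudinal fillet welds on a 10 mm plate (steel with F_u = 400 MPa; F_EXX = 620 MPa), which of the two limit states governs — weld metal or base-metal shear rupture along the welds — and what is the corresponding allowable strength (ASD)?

R_n/Ω ≈ 200 kN (weld metal governs)

t_e = 0.707 × 8 = 5.656 mm; L = 190 mm.
Weld metal: R_n/Ω = (1/2.0) × 0.6 × 620 × 5.656 × 190 × 10⁻³ = 199.9 kN.
Base metal (shear rupture): R_n/Ω = (1/2.0) × 0.6 × 400 × 10 × 190 × 10⁻³ = 228 kN.
Governing: weld metal.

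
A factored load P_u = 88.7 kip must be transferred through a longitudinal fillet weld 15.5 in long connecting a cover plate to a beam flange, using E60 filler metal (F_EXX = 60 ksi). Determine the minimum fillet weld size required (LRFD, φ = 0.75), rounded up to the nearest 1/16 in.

Total weld length L = 15.5 in.
Required throat t_e = P_u / (φ × 0.6 F_EXX × L) = 88.7 / (0.75 × 0.6 × 60 × 15.5) = 0.2119 in.
Required leg w = t_e / 0.707 = 0.2998 in → use 5/16 in.

w = 5/16 in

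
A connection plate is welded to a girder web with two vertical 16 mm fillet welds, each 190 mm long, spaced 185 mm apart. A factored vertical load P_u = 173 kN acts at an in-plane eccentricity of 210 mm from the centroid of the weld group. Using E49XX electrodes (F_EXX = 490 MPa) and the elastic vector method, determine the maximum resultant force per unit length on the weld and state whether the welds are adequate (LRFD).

Total weld length L_w = 380 mm. Treat welds as unit-width lines.
Polar moment about centroid: J = 2[d³/12 + d(b/2)²] = 2[190³/12 + 190×92.5²] = 4395000 mm³.
Direct shear f_v = P/L_w = 173×10³ / 380 = 455.3 N/mm (vertical).
Torsion M = P·e = 173×10³ × 210 = 36330000 N·mm.
Critical point at (x, y) = (92.5, 95) from centroid. f_tx = M·y/J = 785.4 N/mm; f_ty = M·x/J = 764.7 N/mm.
Resultant f_max = √[f_tx² + (f_v + f_ty)²] = √[785.4² + (455.3 + 764.7)²] = 1451 N/mm.
Capacity per unit length: φr_n = 0.75 × 0.6 × 490 × (0.707 × 16) = 2494 N/mm.
1451 ≤ 2494 → adequate.

f_max ≈ 1450 N/mm; adequate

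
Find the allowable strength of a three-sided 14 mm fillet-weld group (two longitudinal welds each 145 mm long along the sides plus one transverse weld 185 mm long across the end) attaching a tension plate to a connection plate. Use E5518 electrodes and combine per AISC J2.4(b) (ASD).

R_n/Ω ≈ 856 kN

E55XX → F_EXX = 550 MPa.
t_e = 0.707 × 14 = 9.898 mm.
R_nwl = 0.6 × 550 × 9.898 × 290 × 10⁻³ = 947.2 kN (longitudinal, 2 welds).
R_nwt = 0.6 × 550 × 9.898 × 185 × 10⁻³ = 604.3 kN (transverse, base value).
(i) R_nwl + R_nwt = 1552 kN; (ii) 0.85 R_nwl + 1.5 R_nwt = 1712 kN.
R_n = max = 1712 kN [governs: (ii)]; R_n/Ω = 855.8 kN.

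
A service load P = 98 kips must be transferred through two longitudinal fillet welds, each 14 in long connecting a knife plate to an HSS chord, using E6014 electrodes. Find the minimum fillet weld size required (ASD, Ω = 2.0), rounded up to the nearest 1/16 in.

w = 5/16 in

E60XX → F_EXX = 60 ksi.
Total weld length L = 28 in.
Required throat t_e = P × Ω / (0.6 F_EXX × L) = 98 × 2.0 / (0.6 × 60 × 28) = 0.1944 in.
Required leg w = t_e / 0.707 = 0.275 in → use 5/16 in.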